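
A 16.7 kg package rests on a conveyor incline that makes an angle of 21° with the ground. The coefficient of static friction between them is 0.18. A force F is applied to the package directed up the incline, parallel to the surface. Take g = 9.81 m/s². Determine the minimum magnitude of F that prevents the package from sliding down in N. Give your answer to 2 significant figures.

31 N

The normal force is N = mg cos 21° = 152.946 N. With F at its minimum the package is on the verge of sliding down, so static friction is at its maximum μ_s N = 0.18 × 152.946 = 27.530 N and acts up the slope.
Equilibrium along the incline: F + μ_s N = mg sin 21°, so F = 58.710 − 27.530 = 31.180 N.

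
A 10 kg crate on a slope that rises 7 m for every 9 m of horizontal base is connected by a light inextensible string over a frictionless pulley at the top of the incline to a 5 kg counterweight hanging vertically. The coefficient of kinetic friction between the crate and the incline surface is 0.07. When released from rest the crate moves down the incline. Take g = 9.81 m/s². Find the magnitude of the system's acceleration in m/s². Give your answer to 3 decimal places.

For the crate on the incline: the weight component along the slope is m₁g sin 37.87° = 10 × 9.81 × 0.6139 = 60.224 N and the normal force is N = m₁g cos 37.87° = 77.435 N.
Kinetic friction opposes the crate's motion down the incline: f = μN = 0.07 × 77.435 = 5.420 N acting up the slope.
Newton's second law for the crate (down-slope positive): 60.224 − 5.420 − T = 10 a. For the hanging counterweight (upward positive): T − 5 × 9.81 = 5 a.
Adding the two equations eliminates T: 5.754 = 15 a, so a = 0.3836 m/s².

0.384 m/s²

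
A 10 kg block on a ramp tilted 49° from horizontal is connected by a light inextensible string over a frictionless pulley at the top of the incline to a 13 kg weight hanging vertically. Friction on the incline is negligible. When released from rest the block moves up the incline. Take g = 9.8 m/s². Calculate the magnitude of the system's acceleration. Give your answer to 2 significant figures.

2.3 m/s²

For the block on the incline: the weight component along the slope is m₁g sin 49° = 10 × 9.8 × 0.7547 = 73.961 N and the normal force is N = m₁g cos 49° = 64.294 N.
Newton's second law for the block (up-slope positive): T − 73.961 = 10 a. For the hanging weight (downward positive): 13 × 9.8 − T = 13 a.
Adding the two equations eliminates T: 53.439 = 23 a, so a = 2.3234 m/s².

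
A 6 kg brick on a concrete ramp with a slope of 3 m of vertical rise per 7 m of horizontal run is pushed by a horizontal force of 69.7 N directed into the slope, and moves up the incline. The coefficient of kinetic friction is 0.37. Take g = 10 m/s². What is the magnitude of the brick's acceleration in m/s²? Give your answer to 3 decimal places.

1.644 m/s²

The horizontal push has components F cos 23.20° = 69.7 × 0.9191 = 64.061 N up the incline and F sin 23.20° = 69.7 × 0.3939 = 27.455 N pressing into the surface.
The normal force is therefore N = mg cos 23.20° + F sin 23.20° = 55.146 + 27.455 = 82.601 N, and kinetic friction down the slope is μN = 0.37 × 82.601 = 30.562 N.
Along the incline: F cos 23.20° − mg sin 23.20° − μN = ma, so 64.061 − 23.634 − 30.562 = 6 a, giving a = 1.6442 m/s².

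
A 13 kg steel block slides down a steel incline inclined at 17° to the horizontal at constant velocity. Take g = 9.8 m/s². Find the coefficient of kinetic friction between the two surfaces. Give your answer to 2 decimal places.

At constant velocity the net force along the incline is zero: mg sin 17° = μ mg cos 17°.
So μ = tan 17° = 0.2924 / 0.9563 = 0.3058.

0.31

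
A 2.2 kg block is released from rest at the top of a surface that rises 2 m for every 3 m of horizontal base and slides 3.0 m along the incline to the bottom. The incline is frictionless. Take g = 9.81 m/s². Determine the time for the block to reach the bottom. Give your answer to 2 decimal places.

The weight component along the incline is mg sin 33.69° = 11.972 N and the normal force is N = mg cos 33.69° = 17.957 N.
With no friction, a = g sin 33.69° = 5.4416 m/s².
Starting from rest, L = ½at², so t = √(2L/a) = √(2 × 3.0 / 5.4416) = 1.0501 s.

1.05 s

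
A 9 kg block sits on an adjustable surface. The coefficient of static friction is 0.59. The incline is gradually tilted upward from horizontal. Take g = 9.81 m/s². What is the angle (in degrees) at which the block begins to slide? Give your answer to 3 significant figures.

At the threshold of sliding, static friction is at its maximum μ_s N and exactly balances the weight component along the incline: mg sin θ = μ_s mg cos θ.
Hence tan θ = μ_s = 0.59, so θ = arctan(0.59) = 30.5406°.

30.5°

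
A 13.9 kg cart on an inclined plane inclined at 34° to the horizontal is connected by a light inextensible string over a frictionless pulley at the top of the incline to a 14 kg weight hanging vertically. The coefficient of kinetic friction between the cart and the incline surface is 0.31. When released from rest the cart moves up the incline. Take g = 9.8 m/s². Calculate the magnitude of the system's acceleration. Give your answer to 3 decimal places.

0.933 m/s²

For the cart on the incline: the weight component along the slope is m₁g sin 34° = 13.9 × 9.8 × 0.5592 = 76.174 N and the normal force is N = m₁g cos 34° = 112.931 N.
Kinetic friction opposes the cart's motion up the incline: f = μN = 0.31 × 112.931 = 35.009 N acting down the slope.
Newton's second law for the cart (up-slope positive): T − 76.174 − 35.009 = 13.9 a. For the hanging weight (downward positive): 14 × 9.8 − T = 14 a.
Adding the two equations eliminates T: 26.017 = 27.9 a, so a = 0.9325 m/s².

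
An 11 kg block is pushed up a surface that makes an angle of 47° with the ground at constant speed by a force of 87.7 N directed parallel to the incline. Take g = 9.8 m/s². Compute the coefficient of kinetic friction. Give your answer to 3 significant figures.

At constant speed ΣF = 0 along the incline. The applied 87.7 N acts up the slope; the weight component mg sin 47° = 78.840 N and kinetic friction μN both act down the slope.
So 87.7 = 78.840 + μ × 73.519, giving μ = (87.7 − 78.840) / 73.519 = 0.1205.

0.121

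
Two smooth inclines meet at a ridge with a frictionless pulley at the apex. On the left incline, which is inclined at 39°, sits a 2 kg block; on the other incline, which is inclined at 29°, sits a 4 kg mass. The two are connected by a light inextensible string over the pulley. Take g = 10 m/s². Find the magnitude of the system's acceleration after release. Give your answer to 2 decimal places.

Resolve each weight along its own incline: the 2 kg mass has component 2 × 10 × sin 39° = 12.586 N down its slope, and the 4 kg mass has 4 × 10 × sin 29° = 19.392 N down its slope.
The 4 kg side's 19.392 N exceeds the other side's 12.586 N, so that mass slides down and the 2 kg mass slides up. Taking that direction as positive, Newton's second law for the whole system gives 19.392 − 12.586 = (2 + 4) a, so a = 6.806 / 6 = 1.1343 m/s².

1.13 m/s²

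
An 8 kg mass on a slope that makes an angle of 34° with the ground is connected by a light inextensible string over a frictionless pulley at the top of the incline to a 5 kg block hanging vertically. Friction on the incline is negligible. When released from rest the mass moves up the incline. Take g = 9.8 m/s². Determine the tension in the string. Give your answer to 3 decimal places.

For the mass on the incline: the weight component along the slope is m₁g sin 34° = 8 × 9.8 × 0.5592 = 43.841 N and the normal force is N = m₁g cos 34° = 64.997 N.
Newton's second law for the mass (up-slope positive): T − 43.841 = 8 a. For the hanging block (downward positive): 5 × 9.8 − T = 5 a.
Adding the two equations eliminates T: 5.159 = 13 a, so a = 0.3968 m/s².
Then from the hanging block's equation, T = 5 × (9.8 − 0.3968) = 47.016 N.

47.016 N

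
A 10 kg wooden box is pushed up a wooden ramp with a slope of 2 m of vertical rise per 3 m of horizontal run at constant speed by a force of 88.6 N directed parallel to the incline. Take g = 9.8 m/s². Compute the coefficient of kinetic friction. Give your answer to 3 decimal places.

At constant speed ΣF = 0 along the incline. The applied 88.6 N acts up the slope; the weight component mg sin 33.69° = 54.361 N and kinetic friction μN both act down the slope.
So 88.6 = 54.361 + μ × 81.541, giving μ = (88.6 − 54.361) / 81.541 = 0.4199.

0.420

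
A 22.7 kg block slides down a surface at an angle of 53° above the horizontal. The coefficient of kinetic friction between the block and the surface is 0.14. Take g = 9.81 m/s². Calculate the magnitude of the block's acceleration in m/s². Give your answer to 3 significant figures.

Resolving the weight along the incline: the component pulling the block down the slope is mg sin 53° = 22.7 × 9.81 × 0.7986 = 177.838 N, and the normal force is N = mg cos 53° = 22.7 × 9.81 × 0.6018 = 134.013 N.
Kinetic friction acts up the slope with magnitude f = μN = 0.14 × 134.013 = 18.762 N.
Net force along the incline is 177.838 − 18.762 = 159.076 N, so a = 159.076 / 22.7 = 7.0078 m/s².

7.01 m/s²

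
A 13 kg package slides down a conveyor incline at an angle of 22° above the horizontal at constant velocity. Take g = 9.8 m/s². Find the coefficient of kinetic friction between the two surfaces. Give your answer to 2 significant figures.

0.40

At constant velocity the net force along the incline is zero: mg sin 22° = μ mg cos 22°.
So μ = tan 22° = 0.3746 / 0.9272 = 0.4040.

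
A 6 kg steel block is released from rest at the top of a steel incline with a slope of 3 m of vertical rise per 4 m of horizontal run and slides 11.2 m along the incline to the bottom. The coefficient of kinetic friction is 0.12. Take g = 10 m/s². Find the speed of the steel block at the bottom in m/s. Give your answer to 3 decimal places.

The weight component along the incline is mg sin 36.87° = 36.000 N and the normal force is N = mg cos 36.87° = 48.000 N.
Friction up the slope is f = μN = 0.12 × 48.000 = 5.760 N, so the net downslope force is 36.000 − 5.760 = 30.240 N and a = 30.240 / 6 = 5.0400 m/s².
Starting from rest over a distance of 11.2 m, v² = 2aL = 2 × 5.0400 × 11.2 = 112.8960, so v = 10.6253 m/s.

10.625 m/s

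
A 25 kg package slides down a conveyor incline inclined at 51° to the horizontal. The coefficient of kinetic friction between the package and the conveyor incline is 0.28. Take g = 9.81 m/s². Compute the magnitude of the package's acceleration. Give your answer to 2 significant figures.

Resolving the weight along the incline: the component pulling the package down the slope is mg sin 51° = 25 × 9.81 × 0.7771 = 190.584 N, and the normal force is N = mg cos 51° = 25 × 9.81 × 0.6293 = 154.336 N.
Kinetic friction acts up the slope with magnitude f = μN = 0.28 × 154.336 = 43.214 N.
Net force along the incline is 190.584 − 43.214 = 147.370 N, so a = 147.370 / 25 = 5.8948 m/s².

5.9 m/s²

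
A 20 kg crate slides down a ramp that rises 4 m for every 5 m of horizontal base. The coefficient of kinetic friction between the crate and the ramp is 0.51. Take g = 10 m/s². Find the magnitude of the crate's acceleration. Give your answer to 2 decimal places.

Resolving the weight along the incline: the component pulling the crate down the slope is mg sin 38.66° = 20 × 10 × 0.6247 = 124.940 N, and the normal force is N = mg cos 38.66° = 20 × 10 × 0.7809 = 156.180 N.
Kinetic friction acts up the slope with magnitude f = μN = 0.51 × 156.180 = 79.652 N.
Net force along the incline is 124.940 − 79.652 = 45.288 N, so a = 45.288 / 20 = 2.2644 m/s².

2.26 m/s²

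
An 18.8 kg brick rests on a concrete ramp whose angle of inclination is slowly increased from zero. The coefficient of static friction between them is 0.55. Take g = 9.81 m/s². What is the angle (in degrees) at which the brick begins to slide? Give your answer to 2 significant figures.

At the threshold of sliding, static friction is at its maximum μ_s N and exactly balances the weight component along the incline: mg sin θ = μ_s mg cos θ.
Hence tan θ = μ_s = 0.55, so θ = arctan(0.55) = 28.8108°.

29°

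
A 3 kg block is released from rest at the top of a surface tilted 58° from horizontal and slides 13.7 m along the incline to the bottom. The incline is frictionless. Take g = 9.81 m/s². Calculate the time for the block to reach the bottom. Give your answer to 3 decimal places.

The weight component along the incline is mg sin 58° = 24.958 N and the normal force is N = mg cos 58° = 15.596 N.
With no friction, a = g sin 58° = 8.3194 m/s².
Starting from rest, L = ½at², so t = √(2L/a) = √(2 × 13.7 / 8.3194) = 1.8148 s.

1.815 s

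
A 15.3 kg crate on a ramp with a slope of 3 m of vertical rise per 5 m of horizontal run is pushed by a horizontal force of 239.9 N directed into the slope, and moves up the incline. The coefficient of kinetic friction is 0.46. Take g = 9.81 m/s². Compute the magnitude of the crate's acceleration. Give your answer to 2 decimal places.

The horizontal push has components F cos 30.96° = 239.9 × 0.8575 = 205.714 N up the incline and F sin 30.96° = 239.9 × 0.5145 = 123.429 N pressing into the surface.
The normal force is therefore N = mg cos 30.96° + F sin 30.96° = 128.705 + 123.429 = 252.134 N, and kinetic friction down the slope is μN = 0.46 × 252.134 = 115.982 N.
Along the incline: F cos 30.96° − mg sin 30.96° − μN = ma, so 205.714 − 77.223 − 115.982 = 15.3 a, giving a = 0.8176 m/s².

0.82 m/s²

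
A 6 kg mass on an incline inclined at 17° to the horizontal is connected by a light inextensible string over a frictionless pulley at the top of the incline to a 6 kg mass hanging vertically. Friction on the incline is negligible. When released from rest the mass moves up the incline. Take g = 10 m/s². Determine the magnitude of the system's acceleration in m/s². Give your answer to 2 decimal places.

For the mass on the incline: the weight component along the slope is m₁g sin 17° = 6 × 10 × 0.2924 = 17.544 N and the normal force is N = m₁g cos 17° = 57.378 N.
Newton's second law for the mass (up-slope positive): T − 17.544 = 6 a. For the hanging mass (downward positive): 6 × 10 − T = 6 a.
Adding the two equations eliminates T: 42.456 = 12 a, so a = 3.5380 m/s².

3.54 m/s²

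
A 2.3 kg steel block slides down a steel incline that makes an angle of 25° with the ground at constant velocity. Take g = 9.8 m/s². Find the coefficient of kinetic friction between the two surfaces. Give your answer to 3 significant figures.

At constant velocity the net force along the incline is zero: mg sin 25° = μ mg cos 25°.
So μ = tan 25° = 0.4226 / 0.9063 = 0.4663.

0.466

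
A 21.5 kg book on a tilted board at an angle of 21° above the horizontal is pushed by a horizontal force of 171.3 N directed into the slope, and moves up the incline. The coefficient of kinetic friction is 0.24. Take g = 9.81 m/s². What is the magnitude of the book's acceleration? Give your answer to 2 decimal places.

1.04 m/s²

The horizontal push has components F cos 21° = 171.3 × 0.9336 = 159.926 N up the incline and F sin 21° = 171.3 × 0.3584 = 61.394 N pressing into the surface.
The normal force is therefore N = mg cos 21° + F sin 21° = 196.910 + 61.394 = 258.304 N, and kinetic friction down the slope is μN = 0.24 × 258.304 = 61.993 N.
Along the incline: F cos 21° − mg sin 21° − μN = ma, so 159.926 − 75.592 − 61.993 = 21.5 a, giving a = 1.0391 m/s².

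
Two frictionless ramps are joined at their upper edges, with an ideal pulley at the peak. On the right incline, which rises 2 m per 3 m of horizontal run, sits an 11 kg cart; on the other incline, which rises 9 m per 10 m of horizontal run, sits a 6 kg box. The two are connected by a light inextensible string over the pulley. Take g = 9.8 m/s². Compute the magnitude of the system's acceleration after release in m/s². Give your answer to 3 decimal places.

Resolve each weight along its own incline: the 11 kg mass has component 11 × 9.8 × sin 33.69° = 59.797 N down its slope, and the 6 kg mass has 6 × 9.8 × sin 41.99° = 39.335 N down its slope.
The 11 kg side's 59.797 N exceeds the other side's 39.335 N, so that mass slides down and the 6 kg mass slides up. Taking that direction as positive, Newton's second law for the whole system gives 59.797 − 39.335 = (11 + 6) a, so a = 20.462 / 17 = 1.2036 m/s².

1.204 m/s²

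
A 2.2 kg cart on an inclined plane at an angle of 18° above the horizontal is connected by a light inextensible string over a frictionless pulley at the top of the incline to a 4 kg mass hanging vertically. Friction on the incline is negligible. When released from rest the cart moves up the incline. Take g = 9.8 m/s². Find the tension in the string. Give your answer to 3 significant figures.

18.2 N

For the cart on the incline: the weight component along the slope is m₁g sin 18° = 2.2 × 9.8 × 0.3090 = 6.662 N and the normal force is N = m₁g cos 18° = 20.505 N.
Newton's second law for the cart (up-slope positive): T − 6.662 = 2.2 a. For the hanging mass (downward positive): 4 × 9.8 − T = 4 a.
Adding the two equations eliminates T: 32.538 = 6.2 a, so a = 5.2481 m/s².
Then from the hanging mass's equation, T = 4 × (9.8 − 5.2481) = 18.208 N.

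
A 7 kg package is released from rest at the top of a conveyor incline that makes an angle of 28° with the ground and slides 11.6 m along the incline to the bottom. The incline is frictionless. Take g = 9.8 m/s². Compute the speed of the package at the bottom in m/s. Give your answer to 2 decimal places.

10.33 m/s

The weight component along the incline is mg sin 28° = 32.206 N and the normal force is N = mg cos 28° = 60.570 N.
With no friction, a = g sin 28° = 4.6008 m/s².
Starting from rest over a distance of 11.6 m, v² = 2aL = 2 × 4.6008 × 11.6 = 106.7386, so v = 10.3314 m/s.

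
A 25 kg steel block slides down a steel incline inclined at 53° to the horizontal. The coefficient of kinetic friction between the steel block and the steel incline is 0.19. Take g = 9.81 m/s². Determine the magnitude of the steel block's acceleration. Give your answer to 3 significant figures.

Resolving the weight along the incline: the component pulling the steel block down the slope is mg sin 53° = 25 × 9.81 × 0.7986 = 195.857 N, and the normal force is N = mg cos 53° = 25 × 9.81 × 0.6018 = 147.591 N.
Kinetic friction acts up the slope with magnitude f = μN = 0.19 × 147.591 = 28.042 N.
Net force along the incline is 195.857 − 28.042 = 167.815 N, so a = 167.815 / 25 = 6.7126 m/s².

6.71 m/s²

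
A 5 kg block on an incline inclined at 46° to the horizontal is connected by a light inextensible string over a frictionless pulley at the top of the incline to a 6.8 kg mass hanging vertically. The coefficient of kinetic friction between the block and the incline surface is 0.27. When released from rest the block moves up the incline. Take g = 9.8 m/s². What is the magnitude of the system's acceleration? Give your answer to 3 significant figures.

1.88 m/s²

For the block on the incline: the weight component along the slope is m₁g sin 46° = 5 × 9.8 × 0.7193 = 35.246 N and the normal force is N = m₁g cos 46° = 34.038 N.
Kinetic friction opposes the block's motion up the incline: f = μN = 0.27 × 34.038 = 9.190 N acting down the slope.
Newton's second law for the block (up-slope positive): T − 35.246 − 9.190 = 5 a. For the hanging mass (downward positive): 6.8 × 9.8 − T = 6.8 a.
Adding the two equations eliminates T: 22.204 = 11.8 a, so a = 1.8817 m/s².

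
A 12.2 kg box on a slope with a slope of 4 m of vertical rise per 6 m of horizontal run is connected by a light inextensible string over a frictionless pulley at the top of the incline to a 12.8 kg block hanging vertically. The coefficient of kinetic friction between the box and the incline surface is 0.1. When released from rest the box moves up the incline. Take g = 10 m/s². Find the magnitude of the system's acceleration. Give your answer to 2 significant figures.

For the box on the incline: the weight component along the slope is m₁g sin 33.69° = 12.2 × 10 × 0.5547 = 67.673 N and the normal force is N = m₁g cos 33.69° = 101.510 N.
Kinetic friction opposes the box's motion up the incline: f = μN = 0.1 × 101.510 = 10.151 N acting down the slope.
Newton's second law for the box (up-slope positive): T − 67.673 − 10.151 = 12.2 a. For the hanging block (downward positive): 12.8 × 10 − T = 12.8 a.
Adding the two equations eliminates T: 50.176 = 25 a, so a = 2.0070 m/s².

2.0 m/s²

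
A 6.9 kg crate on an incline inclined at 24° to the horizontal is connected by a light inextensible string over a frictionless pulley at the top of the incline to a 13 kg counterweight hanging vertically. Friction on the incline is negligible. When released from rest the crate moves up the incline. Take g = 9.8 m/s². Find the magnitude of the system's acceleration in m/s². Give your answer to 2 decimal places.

5.02 m/s²

For the crate on the incline: the weight component along the slope is m₁g sin 24° = 6.9 × 9.8 × 0.4067 = 27.501 N and the normal force is N = m₁g cos 24° = 61.774 N.
Newton's second law for the crate (up-slope positive): T − 27.501 = 6.9 a. For the hanging counterweight (downward positive): 13 × 9.8 − T = 13 a.
Adding the two equations eliminates T: 99.899 = 19.9 a, so a = 5.0201 m/s².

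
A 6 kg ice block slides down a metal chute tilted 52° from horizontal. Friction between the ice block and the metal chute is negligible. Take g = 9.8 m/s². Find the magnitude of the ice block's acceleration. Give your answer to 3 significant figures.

7.72 m/s²

Resolving the weight along the incline: the component pulling the ice block down the slope is mg sin 52° = 6 × 9.8 × 0.7880 = 46.334 N, and the normal force is N = mg cos 52° = 6 × 9.8 × 0.6157 = 36.203 N.
With no friction the net force along the incline is 46.334 N, so a = g sin 52° = 46.334 / 6 = 7.7223 m/s².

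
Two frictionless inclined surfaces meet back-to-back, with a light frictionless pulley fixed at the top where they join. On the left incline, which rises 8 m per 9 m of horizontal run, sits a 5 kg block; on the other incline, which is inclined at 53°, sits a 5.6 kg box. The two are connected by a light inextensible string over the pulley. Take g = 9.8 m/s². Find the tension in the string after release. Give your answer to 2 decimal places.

Resolve each weight along its own incline: the 5 kg mass has component 5 × 9.8 × sin 41.63° = 32.554 N down its slope, and the 5.6 kg mass has 5.6 × 9.8 × sin 53° = 43.829 N down its slope.
The 5.6 kg side's 43.829 N exceeds the other side's 32.554 N, so that mass slides down and the 5 kg mass slides up. Taking that direction as positive, Newton's second law for the whole system gives 43.829 − 32.554 = (5 + 5.6) a, so a = 11.275 / 10.6 = 1.0637 m/s².
For the 5 kg mass (up-slope positive): T − 32.554 = 5 × 1.0637, so T = 37.873 N.

37.87 N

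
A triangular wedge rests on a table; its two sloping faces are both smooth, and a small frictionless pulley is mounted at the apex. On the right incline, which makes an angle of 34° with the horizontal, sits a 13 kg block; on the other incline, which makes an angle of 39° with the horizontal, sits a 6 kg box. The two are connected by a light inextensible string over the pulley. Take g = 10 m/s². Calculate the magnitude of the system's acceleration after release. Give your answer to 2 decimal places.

Resolve each weight along its own incline: the 13 kg mass has component 13 × 10 × sin 34° = 72.695 N down its slope, and the 6 kg mass has 6 × 10 × sin 39° = 37.759 N down its slope.
The 13 kg side's 72.695 N exceeds the other side's 37.759 N, so that mass slides down and the 6 kg mass slides up. Taking that direction as positive, Newton's second law for the whole system gives 72.695 − 37.759 = (13 + 6) a, so a = 34.936 / 19 = 1.8387 m/s².

1.84 m/s²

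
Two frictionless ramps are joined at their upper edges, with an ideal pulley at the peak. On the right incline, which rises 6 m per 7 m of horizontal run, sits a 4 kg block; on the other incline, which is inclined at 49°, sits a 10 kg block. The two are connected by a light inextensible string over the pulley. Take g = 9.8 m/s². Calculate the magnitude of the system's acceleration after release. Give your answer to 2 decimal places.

3.46 m/s²

Resolve each weight along its own incline: the 4 kg mass has component 4 × 9.8 × sin 40.60° = 25.511 N down its slope, and the 10 kg mass has 10 × 9.8 × sin 49° = 73.962 N down its slope.
The 10 kg side's 73.962 N exceeds the other side's 25.511 N, so that mass slides down and the 4 kg mass slides up. Taking that direction as positive, Newton's second law for the whole system gives 73.962 − 25.511 = (4 + 10) a, so a = 48.451 / 14 = 3.4608 m/s².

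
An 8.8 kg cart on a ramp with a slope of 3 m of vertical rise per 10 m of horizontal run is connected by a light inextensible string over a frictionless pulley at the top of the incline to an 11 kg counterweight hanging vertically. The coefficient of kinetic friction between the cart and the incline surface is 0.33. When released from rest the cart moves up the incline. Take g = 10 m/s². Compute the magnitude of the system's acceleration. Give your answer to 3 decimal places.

2.874 m/s²

For the cart on the incline: the weight component along the slope is m₁g sin 16.70° = 8.8 × 10 × 0.2873 = 25.282 N and the normal force is N = m₁g cos 16.70° = 84.289 N.
Kinetic friction opposes the cart's motion up the incline: f = μN = 0.33 × 84.289 = 27.815 N acting down the slope.
Newton's second law for the cart (up-slope positive): T − 25.282 − 27.815 = 8.8 a. For the hanging counterweight (downward positive): 11 × 10 − T = 11 a.
Adding the two equations eliminates T: 56.903 = 19.8 a, so a = 2.8739 m/s².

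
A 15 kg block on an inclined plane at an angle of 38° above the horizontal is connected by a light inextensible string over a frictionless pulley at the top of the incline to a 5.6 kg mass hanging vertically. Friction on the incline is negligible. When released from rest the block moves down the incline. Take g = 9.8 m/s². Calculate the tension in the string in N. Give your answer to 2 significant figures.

For the block on the incline: the weight component along the slope is m₁g sin 38° = 15 × 9.8 × 0.6157 = 90.508 N and the normal force is N = m₁g cos 38° = 115.838 N.
Newton's second law for the block (down-slope positive): 90.508 − T = 15 a. For the hanging mass (upward positive): T − 5.6 × 9.8 = 5.6 a.
Adding the two equations eliminates T: 35.628 = 20.6 a, so a = 1.7295 m/s².
Then from the hanging mass's equation, T = 5.6 × (9.8 + 1.7295) = 64.565 N.

65 N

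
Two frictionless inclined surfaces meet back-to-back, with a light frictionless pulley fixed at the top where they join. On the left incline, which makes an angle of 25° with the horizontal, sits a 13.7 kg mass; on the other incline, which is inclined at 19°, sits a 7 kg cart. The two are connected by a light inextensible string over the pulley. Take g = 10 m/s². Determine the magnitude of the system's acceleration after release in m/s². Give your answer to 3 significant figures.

Resolve each weight along its own incline: the 13.7 kg mass has component 13.7 × 10 × sin 25° = 57.899 N down its slope, and the 7 kg mass has 7 × 10 × sin 19° = 22.790 N down its slope.
The 13.7 kg side's 57.899 N exceeds the other side's 22.790 N, so that mass slides down and the 7 kg mass slides up. Taking that direction as positive, Newton's second law for the whole system gives 57.899 − 22.790 = (13.7 + 7) a, so a = 35.109 / 20.7 = 1.6961 m/s².

1.70 m/s²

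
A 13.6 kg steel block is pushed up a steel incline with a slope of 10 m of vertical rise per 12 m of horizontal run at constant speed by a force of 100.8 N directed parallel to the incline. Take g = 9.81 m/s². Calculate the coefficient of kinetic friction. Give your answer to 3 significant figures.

At constant speed ΣF = 0 along the incline. The applied 100.8 N acts up the slope; the weight component mg sin 39.81° = 85.411 N and kinetic friction μN both act down the slope.
So 100.8 = 85.411 + μ × 102.493, giving μ = (100.8 − 85.411) / 102.493 = 0.1501.

0.150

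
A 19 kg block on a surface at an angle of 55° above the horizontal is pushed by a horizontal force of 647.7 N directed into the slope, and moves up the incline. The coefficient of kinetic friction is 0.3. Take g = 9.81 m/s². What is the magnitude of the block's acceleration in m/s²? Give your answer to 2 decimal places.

1.45 m/s²

The horizontal push has components F cos 55° = 647.7 × 0.5736 = 371.521 N up the incline and F sin 55° = 647.7 × 0.8192 = 530.596 N pressing into the surface.
The normal force is therefore N = mg cos 55° + F sin 55° = 106.913 + 530.596 = 637.509 N, and kinetic friction down the slope is μN = 0.3 × 637.509 = 191.253 N.
Along the incline: F cos 55° − mg sin 55° − μN = ma, so 371.521 − 152.691 − 191.253 = 19 a, giving a = 1.4514 m/s².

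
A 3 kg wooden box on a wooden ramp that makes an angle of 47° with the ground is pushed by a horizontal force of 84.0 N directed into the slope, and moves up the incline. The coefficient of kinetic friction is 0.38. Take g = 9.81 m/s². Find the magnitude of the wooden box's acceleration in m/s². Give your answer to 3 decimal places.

The horizontal push has components F cos 47° = 84.0 × 0.6820 = 57.288 N up the incline and F sin 47° = 84.0 × 0.7314 = 61.438 N pressing into the surface.
The normal force is therefore N = mg cos 47° + F sin 47° = 20.071 + 61.438 = 81.509 N, and kinetic friction down the slope is μN = 0.38 × 81.509 = 30.973 N.
Along the incline: F cos 47° − mg sin 47° − μN = ma, so 57.288 − 21.525 − 30.973 = 3 a, giving a = 1.5967 m/s².

1.597 m/s²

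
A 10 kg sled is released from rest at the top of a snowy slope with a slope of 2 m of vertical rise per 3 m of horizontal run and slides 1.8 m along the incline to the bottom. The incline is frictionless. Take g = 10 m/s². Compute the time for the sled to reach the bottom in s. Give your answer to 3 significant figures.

0.806 s

The weight component along the incline is mg sin 33.69° = 55.470 N and the normal force is N = mg cos 33.69° = 83.205 N.
With no friction, a = g sin 33.69° = 5.5470 m/s².
Starting from rest, L = ½at², so t = √(2L/a) = √(2 × 1.8 / 5.5470) = 0.8056 s.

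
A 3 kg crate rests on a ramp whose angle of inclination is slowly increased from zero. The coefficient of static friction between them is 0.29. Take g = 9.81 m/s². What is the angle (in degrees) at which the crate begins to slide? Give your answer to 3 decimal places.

16.172°

At the threshold of sliding, static friction is at its maximum μ_s N and exactly balances the weight component along the incline: mg sin θ = μ_s mg cos θ.
Hence tan θ = μ_s = 0.29, so θ = arctan(0.29) = 16.1722°.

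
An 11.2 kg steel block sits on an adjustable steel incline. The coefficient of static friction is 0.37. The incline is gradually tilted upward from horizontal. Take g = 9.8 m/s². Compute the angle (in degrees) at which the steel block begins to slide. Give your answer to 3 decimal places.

At the threshold of sliding, static friction is at its maximum μ_s N and exactly balances the weight component along the incline: mg sin θ = μ_s mg cos θ.
Hence tan θ = μ_s = 0.37, so θ = arctan(0.37) = 20.3045°.

20.304°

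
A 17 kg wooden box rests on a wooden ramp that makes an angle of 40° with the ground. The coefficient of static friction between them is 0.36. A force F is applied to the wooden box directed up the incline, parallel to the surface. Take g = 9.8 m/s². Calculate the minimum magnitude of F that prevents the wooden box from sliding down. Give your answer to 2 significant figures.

61 N

The normal force is N = mg cos 40° = 127.623 N. With F at its minimum the wooden box is on the verge of sliding down, so static friction is at its maximum μ_s N = 0.36 × 127.623 = 45.944 N and acts up the slope.
Equilibrium along the incline: F + μ_s N = mg sin 40°, so F = 107.088 − 45.944 = 61.144 N.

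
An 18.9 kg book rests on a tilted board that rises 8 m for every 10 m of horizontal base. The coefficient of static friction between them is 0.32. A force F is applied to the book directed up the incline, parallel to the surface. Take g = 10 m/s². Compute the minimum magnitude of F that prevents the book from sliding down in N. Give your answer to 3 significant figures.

70.8 N

The normal force is N = mg cos 38.66° = 147.584 N. With F at its minimum the book is on the verge of sliding down, so static friction is at its maximum μ_s N = 0.32 × 147.584 = 47.227 N and acts up the slope.
Equilibrium along the incline: F + μ_s N = mg sin 38.66°, so F = 118.067 − 47.227 = 70.840 N.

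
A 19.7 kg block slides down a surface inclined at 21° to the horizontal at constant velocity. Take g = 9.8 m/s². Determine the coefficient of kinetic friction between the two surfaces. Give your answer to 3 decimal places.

At constant velocity the net force along the incline is zero: mg sin 21° = μ mg cos 21°.
So μ = tan 21° = 0.3584 / 0.9336 = 0.3839.

0.384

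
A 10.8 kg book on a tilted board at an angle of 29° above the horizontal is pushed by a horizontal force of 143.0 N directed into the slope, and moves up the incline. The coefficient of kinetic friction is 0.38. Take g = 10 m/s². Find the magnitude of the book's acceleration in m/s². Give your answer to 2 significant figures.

0.97 m/s²

The horizontal push has components F cos 29° = 143.0 × 0.8746 = 125.068 N up the incline and F sin 29° = 143.0 × 0.4848 = 69.326 N pressing into the surface.
The normal force is therefore N = mg cos 29° + F sin 29° = 94.457 + 69.326 = 163.783 N, and kinetic friction down the slope is μN = 0.38 × 163.783 = 62.238 N.
Along the incline: F cos 29° − mg sin 29° − μN = ma, so 125.068 − 52.358 − 62.238 = 10.8 a, giving a = 0.9696 m/s².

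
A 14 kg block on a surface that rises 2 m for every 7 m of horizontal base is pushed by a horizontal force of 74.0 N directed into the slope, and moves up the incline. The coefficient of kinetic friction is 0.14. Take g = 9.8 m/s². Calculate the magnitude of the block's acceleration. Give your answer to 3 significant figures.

0.868 m/s²

The horizontal push has components F cos 15.95° = 74.0 × 0.9615 = 71.151 N up the incline and F sin 15.95° = 74.0 × 0.2747 = 20.328 N pressing into the surface.
The normal force is therefore N = mg cos 15.95° + F sin 15.95° = 131.918 + 20.328 = 152.246 N, and kinetic friction down the slope is μN = 0.14 × 152.246 = 21.314 N.
Along the incline: F cos 15.95° − mg sin 15.95° − μN = ma, so 71.151 − 37.689 − 21.314 = 14 a, giving a = 0.8677 m/s².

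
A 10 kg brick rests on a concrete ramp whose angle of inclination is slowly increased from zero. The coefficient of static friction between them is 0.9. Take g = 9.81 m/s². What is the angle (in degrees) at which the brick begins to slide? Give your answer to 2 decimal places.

41.99°

At the threshold of sliding, static friction is at its maximum μ_s N and exactly balances the weight component along the incline: mg sin θ = μ_s mg cos θ.
Hence tan θ = μ_s = 0.9, so θ = arctan(0.9) = 41.9872°.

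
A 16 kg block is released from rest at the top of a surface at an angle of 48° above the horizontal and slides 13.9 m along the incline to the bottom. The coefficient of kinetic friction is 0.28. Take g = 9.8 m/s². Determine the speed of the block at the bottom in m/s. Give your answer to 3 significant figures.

The weight component along the incline is mg sin 48° = 116.525 N and the normal force is N = mg cos 48° = 104.920 N.
Friction up the slope is f = μN = 0.28 × 104.920 = 29.378 N, so the net downslope force is 116.525 − 29.378 = 87.147 N and a = 87.147 / 16 = 5.4467 m/s².
Starting from rest over a distance of 13.9 m, v² = 2aL = 2 × 5.4467 × 13.9 = 151.4183, so v = 12.3052 m/s.

12.3 m/s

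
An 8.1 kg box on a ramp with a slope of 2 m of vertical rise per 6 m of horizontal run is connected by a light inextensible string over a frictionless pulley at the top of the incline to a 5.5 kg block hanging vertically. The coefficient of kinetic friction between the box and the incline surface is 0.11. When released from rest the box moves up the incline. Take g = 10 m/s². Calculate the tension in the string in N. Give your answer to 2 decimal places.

46.53 N

For the box on the incline: the weight component along the slope is m₁g sin 18.43° = 8.1 × 10 × 0.3162 = 25.612 N and the normal force is N = m₁g cos 18.43° = 76.843 N.
Kinetic friction opposes the box's motion up the incline: f = μN = 0.11 × 76.843 = 8.453 N acting down the slope.
Newton's second law for the box (up-slope positive): T − 25.612 − 8.453 = 8.1 a. For the hanging block (downward positive): 5.5 × 10 − T = 5.5 a.
Adding the two equations eliminates T: 20.935 = 13.6 a, so a = 1.5393 m/s².
Then from the hanging block's equation, T = 5.5 × (10 − 1.5393) = 46.534 N.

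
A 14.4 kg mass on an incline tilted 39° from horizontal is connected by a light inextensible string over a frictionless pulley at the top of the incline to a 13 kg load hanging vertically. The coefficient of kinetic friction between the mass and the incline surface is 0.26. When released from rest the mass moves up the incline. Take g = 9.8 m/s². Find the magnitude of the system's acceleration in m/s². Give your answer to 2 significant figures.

For the mass on the incline: the weight component along the slope is m₁g sin 39° = 14.4 × 9.8 × 0.6293 = 88.807 N and the normal force is N = m₁g cos 39° = 109.671 N.
Kinetic friction opposes the mass's motion up the incline: f = μN = 0.26 × 109.671 = 28.514 N acting down the slope.
Newton's second law for the mass (up-slope positive): T − 88.807 − 28.514 = 14.4 a. For the hanging load (downward positive): 13 × 9.8 − T = 13 a.
Adding the two equations eliminates T: 10.079 = 27.4 a, so a = 0.3678 m/s².

0.37 m/s²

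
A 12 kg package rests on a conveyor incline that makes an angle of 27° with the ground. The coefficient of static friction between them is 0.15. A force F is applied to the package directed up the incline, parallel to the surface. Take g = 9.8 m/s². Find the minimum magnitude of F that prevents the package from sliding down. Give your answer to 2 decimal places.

37.67 N

The normal force is N = mg cos 27° = 104.782 N. With F at its minimum the package is on the verge of sliding down, so static friction is at its maximum μ_s N = 0.15 × 104.782 = 15.717 N and acts up the slope.
Equilibrium along the incline: F + μ_s N = mg sin 27°, so F = 53.389 − 15.717 = 37.672 N.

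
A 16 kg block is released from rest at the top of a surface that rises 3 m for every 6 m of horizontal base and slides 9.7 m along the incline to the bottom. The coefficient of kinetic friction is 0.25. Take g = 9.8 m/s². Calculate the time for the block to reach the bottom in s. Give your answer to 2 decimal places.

2.98 s

The weight component along the incline is mg sin 26.57° = 70.123 N and the normal force is N = mg cos 26.57° = 140.246 N.
Friction up the slope is f = μN = 0.25 × 140.246 = 35.062 N, so the net downslope force is 70.123 − 35.062 = 35.061 N and a = 35.061 / 16 = 2.1913 m/s².
Starting from rest, L = ½at², so t = √(2L/a) = √(2 × 9.7 / 2.1913) = 2.9754 s.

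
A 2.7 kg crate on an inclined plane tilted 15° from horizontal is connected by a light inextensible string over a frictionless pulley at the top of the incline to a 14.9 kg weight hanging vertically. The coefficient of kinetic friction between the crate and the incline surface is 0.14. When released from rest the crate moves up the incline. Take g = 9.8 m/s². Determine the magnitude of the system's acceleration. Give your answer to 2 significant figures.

For the crate on the incline: the weight component along the slope is m₁g sin 15° = 2.7 × 9.8 × 0.2588 = 6.848 N and the normal force is N = m₁g cos 15° = 25.558 N.
Kinetic friction opposes the crate's motion up the incline: f = μN = 0.14 × 25.558 = 3.578 N acting down the slope.
Newton's second law for the crate (up-slope positive): T − 6.848 − 3.578 = 2.7 a. For the hanging weight (downward positive): 14.9 × 9.8 − T = 14.9 a.
Adding the two equations eliminates T: 135.594 = 17.6 a, so a = 7.7042 m/s².

7.7 m/s²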